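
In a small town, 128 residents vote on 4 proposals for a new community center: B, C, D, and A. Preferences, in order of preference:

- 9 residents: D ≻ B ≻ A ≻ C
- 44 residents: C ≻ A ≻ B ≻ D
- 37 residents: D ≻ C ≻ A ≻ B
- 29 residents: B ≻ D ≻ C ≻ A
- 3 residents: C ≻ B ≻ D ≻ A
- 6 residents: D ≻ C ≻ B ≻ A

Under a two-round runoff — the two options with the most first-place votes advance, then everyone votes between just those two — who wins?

Round 1 first-place votes: B 29, C 47, D 52, A 0.
D and C advance.
Runoff: D is preferred to C by 81 voters; C by 47.
D wins the runoff.

D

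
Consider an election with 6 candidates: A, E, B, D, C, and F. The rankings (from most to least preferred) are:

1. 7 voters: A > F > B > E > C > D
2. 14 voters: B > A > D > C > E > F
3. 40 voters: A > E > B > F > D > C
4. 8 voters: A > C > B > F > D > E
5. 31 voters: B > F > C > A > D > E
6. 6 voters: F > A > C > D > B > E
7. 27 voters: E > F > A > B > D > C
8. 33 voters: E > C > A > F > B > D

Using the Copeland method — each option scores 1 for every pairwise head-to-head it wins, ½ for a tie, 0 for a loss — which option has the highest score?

A

A: beats E, B, D, C, and F → score 5.
E: beats B, D, C, and F; loses to A → score 4.
B: beats D, C, and F; loses to A and E → score 3.
D: loses to A, E, B, C, and F → score 0.
C: beats D; loses to A, E, B, and F → score 1.
F: beats D and C; loses to A, E, and B → score 2.
A has the best pairwise record.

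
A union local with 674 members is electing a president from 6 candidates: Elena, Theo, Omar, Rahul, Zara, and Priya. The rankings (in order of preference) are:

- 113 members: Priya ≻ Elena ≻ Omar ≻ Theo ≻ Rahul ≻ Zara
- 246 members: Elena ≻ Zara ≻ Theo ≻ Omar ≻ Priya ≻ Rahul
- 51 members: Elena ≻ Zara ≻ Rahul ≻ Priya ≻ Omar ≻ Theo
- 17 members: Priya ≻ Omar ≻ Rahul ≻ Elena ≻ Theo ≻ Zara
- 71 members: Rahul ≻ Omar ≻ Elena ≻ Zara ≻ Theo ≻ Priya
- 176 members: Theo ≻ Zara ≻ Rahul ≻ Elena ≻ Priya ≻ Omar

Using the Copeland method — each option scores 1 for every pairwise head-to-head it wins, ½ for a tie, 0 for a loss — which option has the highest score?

Elena: beats Theo, Omar, Rahul, Zara, and Priya → score 5.
Theo: beats Omar, Rahul, and Priya; loses to Elena and Zara → score 3.
Omar: beats Rahul; loses to Elena, Theo, Zara, and Priya → score 1.
Rahul: loses to Elena, Theo, Omar, Zara, and Priya → score 0.
Zara: beats Theo, Omar, Rahul, and Priya; loses to Elena → score 4.
Priya: beats Omar and Rahul; loses to Elena, Theo, and Zara → score 2.
Elena has the best pairwise record.

Elena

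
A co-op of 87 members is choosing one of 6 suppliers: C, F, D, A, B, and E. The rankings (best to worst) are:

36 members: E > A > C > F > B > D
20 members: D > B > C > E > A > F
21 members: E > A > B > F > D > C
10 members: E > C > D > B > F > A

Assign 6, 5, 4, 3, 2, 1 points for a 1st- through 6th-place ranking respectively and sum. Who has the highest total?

E

C: 36·4 + 20·4 + 21·1 + 10·5 = 295
F: 36·3 + 20·1 + 21·3 + 10·2 = 211
D: 36·1 + 20·6 + 21·2 + 10·4 = 238
A: 36·5 + 20·2 + 21·5 + 10·1 = 335
B: 36·2 + 20·5 + 21·4 + 10·3 = 286
E: 36·6 + 20·3 + 21·6 + 10·6 = 462
E has the highest Borda score (462).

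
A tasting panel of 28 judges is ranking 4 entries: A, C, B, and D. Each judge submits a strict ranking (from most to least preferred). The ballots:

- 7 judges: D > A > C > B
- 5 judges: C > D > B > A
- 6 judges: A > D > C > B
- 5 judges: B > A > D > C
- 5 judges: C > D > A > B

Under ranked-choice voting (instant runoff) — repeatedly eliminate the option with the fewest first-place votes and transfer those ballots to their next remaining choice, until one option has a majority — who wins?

Round 1: A 6, C 10, B 5, D 7. Eliminate B.
Round 2: A 11, C 10, D 7. Eliminate D.
Round 3: A 18, C 10. A has a majority.

A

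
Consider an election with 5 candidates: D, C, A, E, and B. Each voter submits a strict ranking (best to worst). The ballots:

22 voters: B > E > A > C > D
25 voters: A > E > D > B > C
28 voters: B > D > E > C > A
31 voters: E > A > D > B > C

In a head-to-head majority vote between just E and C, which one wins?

Voters preferring E to C: 106; preferring C to E: 0.
E wins the head-to-head.

E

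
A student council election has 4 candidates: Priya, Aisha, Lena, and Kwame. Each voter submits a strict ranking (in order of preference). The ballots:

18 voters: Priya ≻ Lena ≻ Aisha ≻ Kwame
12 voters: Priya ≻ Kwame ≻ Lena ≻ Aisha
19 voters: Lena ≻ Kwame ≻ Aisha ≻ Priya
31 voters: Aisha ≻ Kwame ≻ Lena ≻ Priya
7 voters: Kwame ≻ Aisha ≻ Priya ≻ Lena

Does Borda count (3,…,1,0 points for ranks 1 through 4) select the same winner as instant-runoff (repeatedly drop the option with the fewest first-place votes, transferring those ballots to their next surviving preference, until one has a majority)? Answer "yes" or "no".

no

Borda — scores: Priya 97, Aisha 144, Lena 136, Kwame 145. Winner: Kwame.
Instant-runoff — R1 Priya 30, Aisha 31, Lena 19, Kwame 7 (Kwame out); R2 Priya 30, Aisha 38, Lena 19 (Lena out); R3 Priya 30, Aisha 57 (Aisha winner). Winner: Aisha.
The two methods disagree.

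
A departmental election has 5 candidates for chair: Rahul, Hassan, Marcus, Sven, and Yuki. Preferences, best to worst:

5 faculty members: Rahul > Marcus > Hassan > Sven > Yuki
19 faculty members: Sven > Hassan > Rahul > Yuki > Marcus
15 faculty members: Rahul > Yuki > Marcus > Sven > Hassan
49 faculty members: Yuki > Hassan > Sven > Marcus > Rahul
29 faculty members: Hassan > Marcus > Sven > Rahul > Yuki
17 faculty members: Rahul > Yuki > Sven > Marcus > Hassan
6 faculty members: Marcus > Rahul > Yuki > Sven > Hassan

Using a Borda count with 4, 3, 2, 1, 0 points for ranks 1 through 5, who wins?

Rahul: 5·4 + 19·2 + 15·4 + 49·0 + 29·1 + 17·4 + 6·3 = 233
Hassan: 5·2 + 19·3 + 15·0 + 49·3 + 29·4 + 17·0 + 6·0 = 330
Marcus: 5·3 + 19·0 + 15·2 + 49·1 + 29·3 + 17·1 + 6·4 = 222
Sven: 5·1 + 19·4 + 15·1 + 49·2 + 29·2 + 17·2 + 6·1 = 292
Yuki: 5·0 + 19·1 + 15·3 + 49·4 + 29·0 + 17·3 + 6·2 = 323
Hassan has the highest Borda score (330).

Hassan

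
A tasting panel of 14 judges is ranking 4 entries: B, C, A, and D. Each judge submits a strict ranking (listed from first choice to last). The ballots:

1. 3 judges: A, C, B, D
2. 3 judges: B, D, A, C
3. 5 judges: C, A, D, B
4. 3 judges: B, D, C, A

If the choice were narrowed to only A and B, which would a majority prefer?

Voters preferring A to B: 8; preferring B to A: 6.
A wins the head-to-head.

A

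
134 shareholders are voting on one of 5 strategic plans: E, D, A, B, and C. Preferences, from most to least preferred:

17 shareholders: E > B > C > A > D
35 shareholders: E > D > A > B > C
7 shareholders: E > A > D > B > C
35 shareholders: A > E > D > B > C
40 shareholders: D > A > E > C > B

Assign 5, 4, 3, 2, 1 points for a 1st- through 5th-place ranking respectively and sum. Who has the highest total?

E

E: 17·5 + 35·5 + 7·5 + 35·4 + 40·3 = 555
D: 17·1 + 35·4 + 7·3 + 35·3 + 40·5 = 483
A: 17·2 + 35·3 + 7·4 + 35·5 + 40·4 = 502
B: 17·4 + 35·2 + 7·2 + 35·2 + 40·1 = 262
C: 17·3 + 35·1 + 7·1 + 35·1 + 40·2 = 208
E has the highest Borda score (555).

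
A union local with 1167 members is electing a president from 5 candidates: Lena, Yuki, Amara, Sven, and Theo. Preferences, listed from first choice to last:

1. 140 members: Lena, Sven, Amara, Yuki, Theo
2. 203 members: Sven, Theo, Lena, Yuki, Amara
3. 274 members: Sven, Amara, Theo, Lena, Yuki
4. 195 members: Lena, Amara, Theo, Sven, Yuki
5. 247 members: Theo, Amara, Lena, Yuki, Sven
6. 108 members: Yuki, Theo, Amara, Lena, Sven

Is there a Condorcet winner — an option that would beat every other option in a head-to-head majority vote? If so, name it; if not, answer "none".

none

Checking pairwise contests:
Amara beats Lena 629–538.
Lena beats Yuki 1059–108.
Sven beats Amara 617–550.
Lena beats Sven 690–477.
Amara beats Theo 609–558.
Every option loses at least one head-to-head, so there is no Condorcet winner.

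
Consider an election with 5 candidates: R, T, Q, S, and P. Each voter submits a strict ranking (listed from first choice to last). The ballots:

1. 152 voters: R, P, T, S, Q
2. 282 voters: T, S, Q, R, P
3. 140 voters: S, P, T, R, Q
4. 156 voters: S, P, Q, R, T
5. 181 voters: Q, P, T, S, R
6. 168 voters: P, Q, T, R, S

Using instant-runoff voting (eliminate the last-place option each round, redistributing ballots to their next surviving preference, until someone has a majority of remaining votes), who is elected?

Round 1: R 152, T 282, Q 181, S 296, P 168. Eliminate R.
Round 2: T 282, Q 181, S 296, P 320. Eliminate Q.
Round 3: T 282, S 296, P 501. Eliminate T.
Round 4: S 578, P 501. S has a majority.

S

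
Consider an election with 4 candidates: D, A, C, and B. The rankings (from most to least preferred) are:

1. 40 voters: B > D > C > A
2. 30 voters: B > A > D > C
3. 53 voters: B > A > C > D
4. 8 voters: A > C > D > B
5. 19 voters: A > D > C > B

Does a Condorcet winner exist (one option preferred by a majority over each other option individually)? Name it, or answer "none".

B vs D: 123–27 for B.
B vs A: 123–27 for B.
B vs C: 123–27 for B.
B beats every other option head-to-head.

B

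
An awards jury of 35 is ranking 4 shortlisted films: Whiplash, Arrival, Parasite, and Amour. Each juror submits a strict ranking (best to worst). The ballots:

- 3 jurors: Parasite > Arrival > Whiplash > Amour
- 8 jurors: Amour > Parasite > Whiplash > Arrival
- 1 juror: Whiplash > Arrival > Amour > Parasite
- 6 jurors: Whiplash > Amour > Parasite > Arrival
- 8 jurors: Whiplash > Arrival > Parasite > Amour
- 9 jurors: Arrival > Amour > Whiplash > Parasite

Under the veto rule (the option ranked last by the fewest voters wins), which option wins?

Whiplash

Last-place votes: Whiplash 0, Arrival 14, Parasite 10, Amour 11.
Whiplash is ranked last by the fewest voters, so Whiplash wins.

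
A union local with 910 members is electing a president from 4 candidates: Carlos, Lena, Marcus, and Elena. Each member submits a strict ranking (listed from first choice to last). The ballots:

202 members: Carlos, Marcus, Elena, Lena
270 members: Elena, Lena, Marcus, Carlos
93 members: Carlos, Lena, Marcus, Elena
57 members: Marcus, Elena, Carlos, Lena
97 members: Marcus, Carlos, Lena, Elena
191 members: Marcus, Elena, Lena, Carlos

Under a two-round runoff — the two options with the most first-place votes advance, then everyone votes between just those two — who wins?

Round 1 first-place votes: Carlos 295, Lena 0, Marcus 345, Elena 270.
Marcus and Carlos advance.
Runoff: Marcus is preferred to Carlos by 615 voters; Carlos by 295.
Marcus wins the runoff.

Marcus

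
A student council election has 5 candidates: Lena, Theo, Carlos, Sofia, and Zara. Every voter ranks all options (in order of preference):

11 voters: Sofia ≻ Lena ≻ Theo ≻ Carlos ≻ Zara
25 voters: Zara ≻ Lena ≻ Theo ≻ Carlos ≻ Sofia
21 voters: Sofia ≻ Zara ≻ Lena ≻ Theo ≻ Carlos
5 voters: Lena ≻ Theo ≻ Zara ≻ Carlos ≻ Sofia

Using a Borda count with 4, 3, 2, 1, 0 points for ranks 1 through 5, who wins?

Zara

Lena: 11·3 + 25·3 + 21·2 + 5·4 = 170
Theo: 11·2 + 25·2 + 21·1 + 5·3 = 108
Carlos: 11·1 + 25·1 + 21·0 + 5·1 = 41
Sofia: 11·4 + 25·0 + 21·4 + 5·0 = 128
Zara: 11·0 + 25·4 + 21·3 + 5·2 = 173
Zara has the highest Borda score (173).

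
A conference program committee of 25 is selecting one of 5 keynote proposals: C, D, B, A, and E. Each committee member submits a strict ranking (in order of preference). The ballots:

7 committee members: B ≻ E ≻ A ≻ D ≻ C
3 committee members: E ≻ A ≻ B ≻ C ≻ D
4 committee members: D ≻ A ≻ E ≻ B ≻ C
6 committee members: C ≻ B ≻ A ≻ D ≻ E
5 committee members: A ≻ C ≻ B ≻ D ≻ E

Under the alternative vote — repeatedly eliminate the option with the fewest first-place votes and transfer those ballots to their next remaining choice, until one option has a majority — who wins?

Round 1: C 6, D 4, B 7, A 5, E 3. Eliminate E.
Round 2: C 6, D 4, B 7, A 8. Eliminate D.
Round 3: C 6, B 7, A 12. Eliminate C.
Round 4: B 13, A 12. B has a majority.

B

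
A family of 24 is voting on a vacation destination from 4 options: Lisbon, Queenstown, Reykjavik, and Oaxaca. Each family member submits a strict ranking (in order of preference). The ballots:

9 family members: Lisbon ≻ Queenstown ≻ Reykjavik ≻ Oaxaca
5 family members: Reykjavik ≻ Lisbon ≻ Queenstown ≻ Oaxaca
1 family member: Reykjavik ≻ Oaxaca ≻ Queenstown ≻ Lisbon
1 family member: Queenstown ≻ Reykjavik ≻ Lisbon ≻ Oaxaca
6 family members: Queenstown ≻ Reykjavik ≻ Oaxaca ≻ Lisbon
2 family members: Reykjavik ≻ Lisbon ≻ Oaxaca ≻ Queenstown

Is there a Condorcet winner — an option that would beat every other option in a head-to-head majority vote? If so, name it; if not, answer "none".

none

Checking pairwise contests:
Reykjavik beats Lisbon 15–9.
Lisbon beats Queenstown 16–8.
Queenstown beats Reykjavik 16–8.
Lisbon beats Oaxaca 17–7.
Every option loses at least one head-to-head, so there is no Condorcet winner.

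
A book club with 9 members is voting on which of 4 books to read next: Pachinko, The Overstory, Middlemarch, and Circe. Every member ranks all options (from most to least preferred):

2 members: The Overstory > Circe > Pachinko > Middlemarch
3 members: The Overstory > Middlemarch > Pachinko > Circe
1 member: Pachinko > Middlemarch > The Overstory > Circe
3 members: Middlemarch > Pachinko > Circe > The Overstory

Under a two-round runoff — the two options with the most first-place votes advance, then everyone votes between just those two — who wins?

The Overstory

Round 1 first-place votes: Pachinko 1, The Overstory 5, Middlemarch 3, Circe 0.
The Overstory and Middlemarch advance.
Runoff: The Overstory is preferred to Middlemarch by 5 voters; Middlemarch by 4.
The Overstory wins the runoff.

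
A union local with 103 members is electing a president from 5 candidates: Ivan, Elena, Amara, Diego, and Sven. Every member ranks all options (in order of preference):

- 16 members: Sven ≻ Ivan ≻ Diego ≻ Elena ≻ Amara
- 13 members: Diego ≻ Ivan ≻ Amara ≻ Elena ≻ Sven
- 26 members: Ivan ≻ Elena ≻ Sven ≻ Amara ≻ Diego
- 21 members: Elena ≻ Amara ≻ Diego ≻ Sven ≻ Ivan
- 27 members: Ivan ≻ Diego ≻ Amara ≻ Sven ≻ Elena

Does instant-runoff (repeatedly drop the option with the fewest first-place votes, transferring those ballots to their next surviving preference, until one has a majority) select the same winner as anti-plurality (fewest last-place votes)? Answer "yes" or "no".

Instant-runoff — R1 Ivan 53, Elena 21, Amara 0, Diego 13, Sven 16 (Ivan winner). Winner: Ivan.
Anti-plurality — last-place votes: Ivan 21, Elena 27, Amara 16, Diego 26, Sven 13. Winner: Sven.
The two methods disagree.

no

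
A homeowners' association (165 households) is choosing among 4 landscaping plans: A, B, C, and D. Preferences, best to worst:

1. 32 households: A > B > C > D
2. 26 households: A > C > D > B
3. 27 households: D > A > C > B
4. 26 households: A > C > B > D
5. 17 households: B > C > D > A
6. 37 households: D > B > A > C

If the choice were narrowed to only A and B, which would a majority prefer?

Voters preferring A to B: 111; preferring B to A: 54.
A wins the head-to-head.

A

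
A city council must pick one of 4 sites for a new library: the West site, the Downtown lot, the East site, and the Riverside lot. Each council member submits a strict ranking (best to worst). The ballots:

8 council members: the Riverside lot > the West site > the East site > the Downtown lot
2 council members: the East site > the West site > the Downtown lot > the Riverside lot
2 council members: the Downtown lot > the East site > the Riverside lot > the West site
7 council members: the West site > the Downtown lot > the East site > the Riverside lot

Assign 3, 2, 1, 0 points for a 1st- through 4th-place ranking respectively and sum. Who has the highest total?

the West site

the West site: 8·2 + 2·2 + 2·0 + 7·3 = 41
the Downtown lot: 8·0 + 2·1 + 2·3 + 7·2 = 22
the East site: 8·1 + 2·3 + 2·2 + 7·1 = 25
the Riverside lot: 8·3 + 2·0 + 2·1 + 7·0 = 26
the West site has the highest Borda score (41).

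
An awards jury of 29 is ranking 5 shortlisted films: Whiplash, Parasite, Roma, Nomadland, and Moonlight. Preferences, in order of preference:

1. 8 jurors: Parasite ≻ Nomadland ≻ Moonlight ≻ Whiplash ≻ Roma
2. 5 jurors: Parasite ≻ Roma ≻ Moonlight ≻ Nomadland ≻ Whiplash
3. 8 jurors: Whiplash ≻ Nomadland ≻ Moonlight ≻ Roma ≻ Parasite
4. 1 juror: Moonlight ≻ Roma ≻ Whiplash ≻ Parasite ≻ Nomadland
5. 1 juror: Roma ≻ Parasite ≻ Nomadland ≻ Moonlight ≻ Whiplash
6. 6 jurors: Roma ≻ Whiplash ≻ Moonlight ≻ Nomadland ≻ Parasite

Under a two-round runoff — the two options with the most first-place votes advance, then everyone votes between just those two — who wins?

Round 1 first-place votes: Whiplash 8, Parasite 13, Roma 7, Nomadland 0, Moonlight 1.
Parasite and Whiplash advance.
Runoff: Parasite is preferred to Whiplash by 14 voters; Whiplash by 15.
Whiplash wins the runoff.

Whiplash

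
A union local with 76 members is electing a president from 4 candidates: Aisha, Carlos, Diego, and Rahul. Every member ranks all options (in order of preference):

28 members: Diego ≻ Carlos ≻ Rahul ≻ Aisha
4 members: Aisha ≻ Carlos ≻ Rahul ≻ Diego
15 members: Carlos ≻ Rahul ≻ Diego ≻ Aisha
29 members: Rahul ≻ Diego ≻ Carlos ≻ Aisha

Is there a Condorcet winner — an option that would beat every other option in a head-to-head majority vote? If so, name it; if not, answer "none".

none

Checking pairwise contests:
Carlos beats Aisha 72–4.
Diego beats Carlos 57–19.
Rahul beats Diego 48–28.
Carlos beats Rahul 47–29.
Every option loses at least one head-to-head, so there is no Condorcet winner.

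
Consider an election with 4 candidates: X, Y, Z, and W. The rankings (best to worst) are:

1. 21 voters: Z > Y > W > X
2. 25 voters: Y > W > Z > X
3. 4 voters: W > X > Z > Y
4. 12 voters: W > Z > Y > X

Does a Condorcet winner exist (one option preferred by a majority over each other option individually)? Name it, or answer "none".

Checking pairwise contests:
Y beats X 58–4.
Z beats Y 37–25.
W beats Z 41–21.
Y beats W 46–16.
Every option loses at least one head-to-head, so there is no Condorcet winner.

none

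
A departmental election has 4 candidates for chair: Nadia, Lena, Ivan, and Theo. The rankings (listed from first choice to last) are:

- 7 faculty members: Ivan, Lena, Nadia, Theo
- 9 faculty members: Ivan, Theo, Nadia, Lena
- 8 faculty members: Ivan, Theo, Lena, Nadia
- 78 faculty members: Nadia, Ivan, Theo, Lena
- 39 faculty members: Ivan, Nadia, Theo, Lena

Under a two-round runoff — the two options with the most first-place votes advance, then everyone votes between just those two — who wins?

Round 1 first-place votes: Nadia 78, Lena 0, Ivan 63, Theo 0.
Nadia and Ivan advance.
Runoff: Nadia is preferred to Ivan by 78 voters; Ivan by 63.
Nadia wins the runoff.

Nadia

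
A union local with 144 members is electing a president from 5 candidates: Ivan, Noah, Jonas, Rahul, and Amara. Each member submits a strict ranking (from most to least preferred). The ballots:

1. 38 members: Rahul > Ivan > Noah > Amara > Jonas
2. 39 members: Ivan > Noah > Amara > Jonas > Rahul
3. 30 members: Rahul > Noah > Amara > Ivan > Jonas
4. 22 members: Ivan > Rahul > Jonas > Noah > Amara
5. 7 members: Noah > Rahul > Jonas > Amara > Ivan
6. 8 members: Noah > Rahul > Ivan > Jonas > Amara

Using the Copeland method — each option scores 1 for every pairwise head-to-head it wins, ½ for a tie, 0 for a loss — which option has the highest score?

Ivan: beats Noah, Jonas, and Amara; loses to Rahul → score 3.
Noah: beats Jonas and Amara; loses to Ivan and Rahul → score 2.
Jonas: loses to Ivan, Noah, Rahul, and Amara → score 0.
Rahul: beats Ivan, Noah, Jonas, and Amara → score 4.
Amara: beats Jonas; loses to Ivan, Noah, and Rahul → score 1.
Rahul has the best pairwise record.

Rahul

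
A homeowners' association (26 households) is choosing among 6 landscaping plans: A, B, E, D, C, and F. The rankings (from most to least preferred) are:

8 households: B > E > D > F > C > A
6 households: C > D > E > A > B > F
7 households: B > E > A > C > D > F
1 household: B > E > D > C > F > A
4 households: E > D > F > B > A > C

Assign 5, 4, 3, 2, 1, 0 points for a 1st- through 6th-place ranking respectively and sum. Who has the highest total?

E

A: 8·0 + 6·2 + 7·3 + 1·0 + 4·1 = 37
B: 8·5 + 6·1 + 7·5 + 1·5 + 4·2 = 94
E: 8·4 + 6·3 + 7·4 + 1·4 + 4·5 = 102
D: 8·3 + 6·4 + 7·1 + 1·3 + 4·4 = 74
C: 8·1 + 6·5 + 7·2 + 1·2 + 4·0 = 54
F: 8·2 + 6·0 + 7·0 + 1·1 + 4·3 = 29
E has the highest Borda score (102).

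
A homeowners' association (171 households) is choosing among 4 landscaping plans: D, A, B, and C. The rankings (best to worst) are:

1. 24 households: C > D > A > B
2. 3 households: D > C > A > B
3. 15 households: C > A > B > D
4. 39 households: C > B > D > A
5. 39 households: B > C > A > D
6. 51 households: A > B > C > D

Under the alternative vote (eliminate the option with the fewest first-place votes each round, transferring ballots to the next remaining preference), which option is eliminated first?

Round 1: D 3, A 51, B 39, C 78. Eliminate D.

D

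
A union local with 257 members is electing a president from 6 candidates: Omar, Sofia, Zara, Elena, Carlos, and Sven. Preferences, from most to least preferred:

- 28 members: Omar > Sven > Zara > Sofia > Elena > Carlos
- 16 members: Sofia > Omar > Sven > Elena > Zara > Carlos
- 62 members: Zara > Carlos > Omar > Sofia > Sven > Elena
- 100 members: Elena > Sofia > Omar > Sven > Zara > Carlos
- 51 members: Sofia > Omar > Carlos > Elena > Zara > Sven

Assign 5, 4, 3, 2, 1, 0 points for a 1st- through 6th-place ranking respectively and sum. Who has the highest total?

Sofia

Omar: 28·5 + 16·4 + 62·3 + 100·3 + 51·4 = 894
Sofia: 28·2 + 16·5 + 62·2 + 100·4 + 51·5 = 915
Zara: 28·3 + 16·1 + 62·5 + 100·1 + 51·1 = 561
Elena: 28·1 + 16·2 + 62·0 + 100·5 + 51·2 = 662
Carlos: 28·0 + 16·0 + 62·4 + 100·0 + 51·3 = 401
Sven: 28·4 + 16·3 + 62·1 + 100·2 + 51·0 = 422
Sofia has the highest Borda score (915).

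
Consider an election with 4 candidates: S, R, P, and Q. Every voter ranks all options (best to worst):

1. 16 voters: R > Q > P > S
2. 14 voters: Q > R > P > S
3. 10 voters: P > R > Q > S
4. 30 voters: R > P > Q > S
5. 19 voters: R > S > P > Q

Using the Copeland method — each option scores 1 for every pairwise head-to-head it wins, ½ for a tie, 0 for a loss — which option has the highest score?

R

S: loses to R, P, and Q → score 0.
R: beats S, P, and Q → score 3.
P: beats S and Q; loses to R → score 2.
Q: beats S; loses to R and P → score 1.
R has the best pairwise record.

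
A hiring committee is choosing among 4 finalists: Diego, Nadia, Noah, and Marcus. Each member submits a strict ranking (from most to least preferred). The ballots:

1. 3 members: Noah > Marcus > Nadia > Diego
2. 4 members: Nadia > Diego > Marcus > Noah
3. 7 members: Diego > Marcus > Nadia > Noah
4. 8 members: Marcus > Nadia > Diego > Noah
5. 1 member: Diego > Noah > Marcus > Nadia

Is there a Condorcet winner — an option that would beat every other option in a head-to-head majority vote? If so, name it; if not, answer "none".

none

Checking pairwise contests:
Nadia beats Diego 15–8.
Marcus beats Nadia 19–4.
Diego beats Noah 20–3.
Diego beats Marcus 12–11.
Every option loses at least one head-to-head, so there is no Condorcet winner.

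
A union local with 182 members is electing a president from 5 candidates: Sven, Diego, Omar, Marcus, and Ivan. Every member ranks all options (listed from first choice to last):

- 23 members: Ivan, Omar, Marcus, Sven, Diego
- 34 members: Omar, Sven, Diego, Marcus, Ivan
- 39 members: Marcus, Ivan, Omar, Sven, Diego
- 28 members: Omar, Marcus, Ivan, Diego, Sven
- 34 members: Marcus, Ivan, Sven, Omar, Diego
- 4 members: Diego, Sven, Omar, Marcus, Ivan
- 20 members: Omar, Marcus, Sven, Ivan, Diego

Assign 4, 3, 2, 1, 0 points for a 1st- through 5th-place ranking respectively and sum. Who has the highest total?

Marcus

Sven: 23·1 + 34·3 + 39·1 + 28·0 + 34·2 + 4·3 + 20·2 = 284
Diego: 23·0 + 34·2 + 39·0 + 28·1 + 34·0 + 4·4 + 20·0 = 112
Omar: 23·3 + 34·4 + 39·2 + 28·4 + 34·1 + 4·2 + 20·4 = 517
Marcus: 23·2 + 34·1 + 39·4 + 28·3 + 34·4 + 4·1 + 20·3 = 520
Ivan: 23·4 + 34·0 + 39·3 + 28·2 + 34·3 + 4·0 + 20·1 = 387
Marcus has the highest Borda score (520).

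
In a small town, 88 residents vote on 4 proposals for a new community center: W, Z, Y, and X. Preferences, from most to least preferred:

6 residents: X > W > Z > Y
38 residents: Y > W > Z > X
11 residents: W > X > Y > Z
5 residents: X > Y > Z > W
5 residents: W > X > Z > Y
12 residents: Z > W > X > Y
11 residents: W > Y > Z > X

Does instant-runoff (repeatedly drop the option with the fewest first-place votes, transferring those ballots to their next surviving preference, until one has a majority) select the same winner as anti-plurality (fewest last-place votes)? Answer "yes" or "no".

Instant-runoff — R1 W 27, Z 12, Y 38, X 11 (X out); R2 W 33, Z 12, Y 43 (Z out); R3 W 45, Y 43 (W winner). Winner: W.
Anti-plurality — last-place votes: W 5, Z 11, Y 23, X 49. Winner: W.
The two methods agree.

yes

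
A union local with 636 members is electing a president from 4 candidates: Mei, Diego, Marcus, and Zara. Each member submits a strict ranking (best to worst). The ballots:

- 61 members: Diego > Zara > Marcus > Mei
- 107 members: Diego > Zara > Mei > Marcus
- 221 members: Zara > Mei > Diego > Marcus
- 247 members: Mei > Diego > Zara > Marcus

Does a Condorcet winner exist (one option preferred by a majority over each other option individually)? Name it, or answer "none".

Checking pairwise contests:
Zara beats Mei 389–247.
Mei beats Diego 468–168.
Mei beats Marcus 575–61.
Diego beats Zara 415–221.
Every option loses at least one head-to-head, so there is no Condorcet winner.

none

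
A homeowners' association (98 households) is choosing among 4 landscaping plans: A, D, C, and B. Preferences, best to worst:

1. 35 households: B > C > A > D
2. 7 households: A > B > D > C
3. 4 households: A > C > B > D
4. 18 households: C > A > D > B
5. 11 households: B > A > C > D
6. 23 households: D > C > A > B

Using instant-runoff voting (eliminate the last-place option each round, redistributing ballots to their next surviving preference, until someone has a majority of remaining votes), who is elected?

Round 1: A 11, D 23, C 18, B 46. Eliminate A.
Round 2: D 23, C 22, B 53. B has a majority.

B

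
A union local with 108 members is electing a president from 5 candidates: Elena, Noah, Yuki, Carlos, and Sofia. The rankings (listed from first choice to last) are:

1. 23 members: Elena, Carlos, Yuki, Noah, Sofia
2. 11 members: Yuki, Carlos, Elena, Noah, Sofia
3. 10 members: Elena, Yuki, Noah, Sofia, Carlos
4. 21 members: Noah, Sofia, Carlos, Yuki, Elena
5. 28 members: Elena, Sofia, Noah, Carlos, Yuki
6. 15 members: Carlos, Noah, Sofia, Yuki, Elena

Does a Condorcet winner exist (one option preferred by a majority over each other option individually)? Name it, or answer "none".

Elena

Elena vs Noah: 72–36 for Elena.
Elena vs Yuki: 61–47 for Elena.
Elena vs Carlos: 61–47 for Elena.
Elena vs Sofia: 72–36 for Elena.
Elena beats every other option head-to-head.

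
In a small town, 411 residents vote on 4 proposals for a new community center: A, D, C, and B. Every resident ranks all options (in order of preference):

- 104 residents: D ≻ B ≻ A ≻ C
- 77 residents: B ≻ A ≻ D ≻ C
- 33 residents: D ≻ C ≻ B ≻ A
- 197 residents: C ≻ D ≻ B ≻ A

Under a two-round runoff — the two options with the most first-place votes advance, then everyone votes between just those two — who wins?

D

Round 1 first-place votes: A 0, D 137, C 197, B 77.
C and D advance.
Runoff: C is preferred to D by 197 voters; D by 214.
D wins the runoff.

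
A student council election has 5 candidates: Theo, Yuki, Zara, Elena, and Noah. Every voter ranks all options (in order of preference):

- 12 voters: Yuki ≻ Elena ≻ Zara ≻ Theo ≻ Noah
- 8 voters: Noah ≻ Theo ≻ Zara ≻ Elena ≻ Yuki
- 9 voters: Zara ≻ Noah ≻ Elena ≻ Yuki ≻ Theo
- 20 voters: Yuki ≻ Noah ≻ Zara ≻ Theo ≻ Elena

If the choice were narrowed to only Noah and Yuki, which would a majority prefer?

Yuki

Voters preferring Noah to Yuki: 17; preferring Yuki to Noah: 32.
Yuki wins the head-to-head.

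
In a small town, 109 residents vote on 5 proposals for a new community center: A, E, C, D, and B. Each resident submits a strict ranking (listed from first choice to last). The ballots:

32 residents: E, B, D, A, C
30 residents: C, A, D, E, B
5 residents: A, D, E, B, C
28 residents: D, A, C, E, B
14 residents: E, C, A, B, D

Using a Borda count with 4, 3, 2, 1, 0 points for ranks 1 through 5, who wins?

A

A: 32·1 + 30·3 + 5·4 + 28·3 + 14·2 = 254
E: 32·4 + 30·1 + 5·2 + 28·1 + 14·4 = 252
C: 32·0 + 30·4 + 5·0 + 28·2 + 14·3 = 218
D: 32·2 + 30·2 + 5·3 + 28·4 + 14·0 = 251
B: 32·3 + 30·0 + 5·1 + 28·0 + 14·1 = 115
A has the highest Borda score (254).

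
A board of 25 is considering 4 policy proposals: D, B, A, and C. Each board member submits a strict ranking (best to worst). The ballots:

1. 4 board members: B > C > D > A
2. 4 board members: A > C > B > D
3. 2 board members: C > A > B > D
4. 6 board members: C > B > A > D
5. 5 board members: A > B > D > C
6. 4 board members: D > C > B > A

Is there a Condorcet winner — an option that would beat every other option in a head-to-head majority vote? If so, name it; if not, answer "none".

C vs D: 16–9 for C.
C vs B: 16–9 for C.
C vs A: 16–9 for C.
C beats every other option head-to-head.

C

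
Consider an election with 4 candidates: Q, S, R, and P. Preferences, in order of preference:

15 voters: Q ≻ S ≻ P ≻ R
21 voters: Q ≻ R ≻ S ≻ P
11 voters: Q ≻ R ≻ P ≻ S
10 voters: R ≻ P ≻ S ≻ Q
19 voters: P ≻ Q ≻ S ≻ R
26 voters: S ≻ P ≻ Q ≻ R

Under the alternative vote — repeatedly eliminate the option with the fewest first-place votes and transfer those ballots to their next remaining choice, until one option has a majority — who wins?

Round 1: Q 47, S 26, R 10, P 19. Eliminate R.
Round 2: Q 47, S 26, P 29. Eliminate S.
Round 3: Q 47, P 55. P has a majority.

P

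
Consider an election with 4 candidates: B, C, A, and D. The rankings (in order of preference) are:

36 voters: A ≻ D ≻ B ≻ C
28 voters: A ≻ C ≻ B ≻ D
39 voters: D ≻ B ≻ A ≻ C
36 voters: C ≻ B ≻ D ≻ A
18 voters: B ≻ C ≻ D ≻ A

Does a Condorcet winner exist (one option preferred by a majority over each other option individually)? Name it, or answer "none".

B vs C: 93–64 for B.
B vs A: 93–64 for B.
B vs D: 82–75 for B.
B beats every other option head-to-head.

B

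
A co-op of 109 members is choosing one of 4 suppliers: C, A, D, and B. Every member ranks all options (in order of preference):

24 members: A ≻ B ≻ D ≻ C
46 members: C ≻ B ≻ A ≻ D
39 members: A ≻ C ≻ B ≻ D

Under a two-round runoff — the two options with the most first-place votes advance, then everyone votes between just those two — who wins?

Round 1 first-place votes: C 46, A 63, D 0, B 0.
A and C advance.
Runoff: A is preferred to C by 63 voters; C by 46.
A wins the runoff.

A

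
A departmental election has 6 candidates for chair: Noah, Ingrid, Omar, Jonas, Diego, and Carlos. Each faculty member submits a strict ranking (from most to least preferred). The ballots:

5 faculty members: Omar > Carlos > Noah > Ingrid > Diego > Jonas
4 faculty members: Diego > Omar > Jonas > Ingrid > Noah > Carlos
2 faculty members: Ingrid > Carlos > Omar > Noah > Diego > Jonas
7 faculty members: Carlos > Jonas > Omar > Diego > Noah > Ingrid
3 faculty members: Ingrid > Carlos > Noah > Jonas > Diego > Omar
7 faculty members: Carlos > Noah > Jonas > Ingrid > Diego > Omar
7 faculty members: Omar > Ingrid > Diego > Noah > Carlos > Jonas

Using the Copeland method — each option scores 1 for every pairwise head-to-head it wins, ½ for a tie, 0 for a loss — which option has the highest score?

Carlos

Noah: beats Ingrid and Jonas; loses to Omar, Diego, and Carlos → score 2.
Ingrid: beats Diego; loses to Noah, Omar, Jonas, and Carlos → score 1.
Omar: beats Noah, Ingrid, Jonas, and Diego; loses to Carlos → score 4.
Jonas: beats Ingrid; loses to Noah, Omar, Diego, and Carlos → score 1.
Diego: beats Noah and Jonas; loses to Ingrid, Omar, and Carlos → score 2.
Carlos: beats Noah, Ingrid, Omar, Jonas, and Diego → score 5.
Carlos has the best pairwise record.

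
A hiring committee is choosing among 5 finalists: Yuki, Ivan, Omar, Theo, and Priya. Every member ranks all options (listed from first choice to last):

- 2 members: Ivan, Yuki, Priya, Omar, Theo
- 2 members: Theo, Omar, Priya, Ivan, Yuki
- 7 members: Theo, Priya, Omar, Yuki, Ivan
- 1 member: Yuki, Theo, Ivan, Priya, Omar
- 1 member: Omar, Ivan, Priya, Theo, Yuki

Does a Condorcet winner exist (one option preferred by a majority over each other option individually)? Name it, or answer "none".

Theo vs Yuki: 10–3 for Theo.
Theo vs Ivan: 10–3 for Theo.
Theo vs Omar: 10–3 for Theo.
Theo vs Priya: 10–3 for Theo.
Theo beats every other option head-to-head.

Theo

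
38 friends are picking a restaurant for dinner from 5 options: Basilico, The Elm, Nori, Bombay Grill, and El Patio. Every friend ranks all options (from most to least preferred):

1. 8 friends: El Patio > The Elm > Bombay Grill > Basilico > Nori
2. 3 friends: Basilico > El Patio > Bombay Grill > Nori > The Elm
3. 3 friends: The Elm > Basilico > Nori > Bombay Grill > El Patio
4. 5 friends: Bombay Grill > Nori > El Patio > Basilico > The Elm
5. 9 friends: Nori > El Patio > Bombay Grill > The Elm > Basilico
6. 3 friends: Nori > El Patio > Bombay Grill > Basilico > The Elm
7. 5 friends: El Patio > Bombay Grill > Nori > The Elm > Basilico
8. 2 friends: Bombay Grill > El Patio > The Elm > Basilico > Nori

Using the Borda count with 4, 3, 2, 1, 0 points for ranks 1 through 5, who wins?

El Patio

Basilico: 8·1 + 3·4 + 3·3 + 5·1 + 9·0 + 3·1 + 5·0 + 2·1 = 39
The Elm: 8·3 + 3·0 + 3·4 + 5·0 + 9·1 + 3·0 + 5·1 + 2·2 = 54
Nori: 8·0 + 3·1 + 3·2 + 5·3 + 9·4 + 3·4 + 5·2 + 2·0 = 82
Bombay Grill: 8·2 + 3·2 + 3·1 + 5·4 + 9·2 + 3·2 + 5·3 + 2·4 = 92
El Patio: 8·4 + 3·3 + 3·0 + 5·2 + 9·3 + 3·3 + 5·4 + 2·3 = 113
El Patio has the highest Borda score (113).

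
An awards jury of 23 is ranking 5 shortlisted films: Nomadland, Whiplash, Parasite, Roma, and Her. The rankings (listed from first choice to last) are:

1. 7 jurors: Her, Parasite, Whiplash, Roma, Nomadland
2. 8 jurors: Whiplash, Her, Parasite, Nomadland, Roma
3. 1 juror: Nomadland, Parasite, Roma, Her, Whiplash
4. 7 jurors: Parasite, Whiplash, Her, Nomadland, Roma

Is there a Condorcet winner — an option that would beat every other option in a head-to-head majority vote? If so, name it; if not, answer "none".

Checking pairwise contests:
Whiplash beats Nomadland 22–1.
Parasite beats Whiplash 15–8.
Her beats Parasite 15–8.
Nomadland beats Roma 16–7.
Whiplash beats Her 15–8.
Every option loses at least one head-to-head, so there is no Condorcet winner.

none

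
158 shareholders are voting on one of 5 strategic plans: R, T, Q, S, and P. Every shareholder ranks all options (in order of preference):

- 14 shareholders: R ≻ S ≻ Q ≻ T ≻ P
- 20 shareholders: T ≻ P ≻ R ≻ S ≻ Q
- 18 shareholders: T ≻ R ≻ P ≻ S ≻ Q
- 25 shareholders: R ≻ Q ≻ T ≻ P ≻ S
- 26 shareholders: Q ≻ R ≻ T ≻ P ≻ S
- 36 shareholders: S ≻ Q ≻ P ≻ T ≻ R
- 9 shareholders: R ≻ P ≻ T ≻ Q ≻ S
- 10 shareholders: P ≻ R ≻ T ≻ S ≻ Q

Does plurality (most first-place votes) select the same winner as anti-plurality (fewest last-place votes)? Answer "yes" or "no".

no

Plurality — first-place votes: R 48, T 38, Q 26, S 36, P 10. Winner: R.
Anti-plurality — last-place votes: R 36, T 0, Q 48, S 60, P 14. Winner: T.
The two methods disagree.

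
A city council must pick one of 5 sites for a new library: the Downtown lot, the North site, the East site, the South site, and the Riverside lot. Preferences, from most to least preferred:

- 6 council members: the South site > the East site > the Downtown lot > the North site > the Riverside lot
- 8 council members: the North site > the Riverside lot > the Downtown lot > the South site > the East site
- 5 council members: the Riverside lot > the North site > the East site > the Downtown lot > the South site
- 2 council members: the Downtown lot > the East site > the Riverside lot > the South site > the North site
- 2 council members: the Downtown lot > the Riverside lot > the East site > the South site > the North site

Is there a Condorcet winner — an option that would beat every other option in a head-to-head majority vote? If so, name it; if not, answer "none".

the North site vs the Downtown lot: 13–10 for the North site.
the North site vs the East site: 13–10 for the North site.
the North site vs the South site: 13–10 for the North site.
the North site vs the Riverside lot: 14–9 for the North site.
the North site beats every other option head-to-head.

the North site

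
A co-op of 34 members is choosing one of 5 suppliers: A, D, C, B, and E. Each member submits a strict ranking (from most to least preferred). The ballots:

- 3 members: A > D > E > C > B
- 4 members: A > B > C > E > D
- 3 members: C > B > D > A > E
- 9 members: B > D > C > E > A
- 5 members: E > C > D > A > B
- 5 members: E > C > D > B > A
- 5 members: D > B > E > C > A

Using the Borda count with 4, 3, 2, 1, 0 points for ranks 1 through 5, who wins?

A: 3·4 + 4·4 + 3·1 + 9·0 + 5·1 + 5·0 + 5·0 = 36
D: 3·3 + 4·0 + 3·2 + 9·3 + 5·2 + 5·2 + 5·4 = 82
C: 3·1 + 4·2 + 3·4 + 9·2 + 5·3 + 5·3 + 5·1 = 76
B: 3·0 + 4·3 + 3·3 + 9·4 + 5·0 + 5·1 + 5·3 = 77
E: 3·2 + 4·1 + 3·0 + 9·1 + 5·4 + 5·4 + 5·2 = 69
D has the highest Borda score (82).

D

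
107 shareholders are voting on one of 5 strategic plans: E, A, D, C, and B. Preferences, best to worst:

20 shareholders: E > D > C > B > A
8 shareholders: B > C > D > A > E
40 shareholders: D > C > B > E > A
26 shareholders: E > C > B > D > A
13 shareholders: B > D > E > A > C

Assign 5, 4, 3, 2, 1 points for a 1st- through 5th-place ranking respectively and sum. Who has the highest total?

E: 20·5 + 8·1 + 40·2 + 26·5 + 13·3 = 357
A: 20·1 + 8·2 + 40·1 + 26·1 + 13·2 = 128
D: 20·4 + 8·3 + 40·5 + 26·2 + 13·4 = 408
C: 20·3 + 8·4 + 40·4 + 26·4 + 13·1 = 369
B: 20·2 + 8·5 + 40·3 + 26·3 + 13·5 = 343
D has the highest Borda score (408).

D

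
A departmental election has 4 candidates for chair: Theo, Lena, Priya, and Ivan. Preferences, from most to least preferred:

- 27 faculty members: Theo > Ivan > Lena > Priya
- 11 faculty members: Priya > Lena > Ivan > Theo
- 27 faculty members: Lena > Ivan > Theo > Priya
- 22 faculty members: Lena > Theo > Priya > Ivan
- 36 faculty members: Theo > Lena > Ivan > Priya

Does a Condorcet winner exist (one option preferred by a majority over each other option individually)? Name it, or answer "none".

Theo vs Lena: 63–60 for Theo.
Theo vs Priya: 112–11 for Theo.
Theo vs Ivan: 85–38 for Theo.
Theo beats every other option head-to-head.

Theo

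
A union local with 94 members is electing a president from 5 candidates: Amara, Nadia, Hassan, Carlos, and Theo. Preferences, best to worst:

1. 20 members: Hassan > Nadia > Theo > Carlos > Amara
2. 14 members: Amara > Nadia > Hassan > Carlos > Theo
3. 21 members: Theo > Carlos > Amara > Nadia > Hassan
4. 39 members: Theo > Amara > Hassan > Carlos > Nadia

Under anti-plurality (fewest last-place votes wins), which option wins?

Carlos

Last-place votes: Amara 20, Nadia 39, Hassan 21, Carlos 0, Theo 14.
Carlos is ranked last by the fewest voters, so Carlos wins.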